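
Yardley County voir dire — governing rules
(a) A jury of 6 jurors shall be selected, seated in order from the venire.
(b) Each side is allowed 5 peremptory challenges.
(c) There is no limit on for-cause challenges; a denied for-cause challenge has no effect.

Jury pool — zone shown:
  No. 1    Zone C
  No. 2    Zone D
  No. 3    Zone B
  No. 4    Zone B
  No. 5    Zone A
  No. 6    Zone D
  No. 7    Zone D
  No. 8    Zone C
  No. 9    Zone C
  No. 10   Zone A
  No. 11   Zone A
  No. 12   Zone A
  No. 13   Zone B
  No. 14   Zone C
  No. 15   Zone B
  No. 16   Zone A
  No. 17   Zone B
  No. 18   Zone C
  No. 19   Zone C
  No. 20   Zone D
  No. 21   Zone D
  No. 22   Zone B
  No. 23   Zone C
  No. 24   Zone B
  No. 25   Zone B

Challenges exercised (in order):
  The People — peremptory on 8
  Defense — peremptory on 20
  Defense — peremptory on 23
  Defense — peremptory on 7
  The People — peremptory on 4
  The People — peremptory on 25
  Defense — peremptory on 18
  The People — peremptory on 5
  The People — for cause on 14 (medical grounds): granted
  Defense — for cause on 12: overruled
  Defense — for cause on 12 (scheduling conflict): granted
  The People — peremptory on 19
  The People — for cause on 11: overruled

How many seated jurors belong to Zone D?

2

Removed: #4, #5, #7, #8, #12, #14, #18, #19, #20, #23, #25.
Seated jurors 1–6: #1, #2, #3, #6, #9, #10.
Of those, in Zone D: #2, #6 → 2.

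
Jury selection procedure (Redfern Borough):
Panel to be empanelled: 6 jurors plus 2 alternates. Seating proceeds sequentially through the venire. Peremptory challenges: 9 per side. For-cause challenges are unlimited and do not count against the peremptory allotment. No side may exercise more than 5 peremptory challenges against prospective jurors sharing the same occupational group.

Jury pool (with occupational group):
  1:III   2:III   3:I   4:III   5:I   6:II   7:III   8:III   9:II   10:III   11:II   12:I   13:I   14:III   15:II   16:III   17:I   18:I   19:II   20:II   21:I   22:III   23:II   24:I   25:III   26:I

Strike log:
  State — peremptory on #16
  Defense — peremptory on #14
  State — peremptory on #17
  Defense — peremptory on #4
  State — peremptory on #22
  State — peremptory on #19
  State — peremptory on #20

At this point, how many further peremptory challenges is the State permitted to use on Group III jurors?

3

State peremptories so far: #16, #17, #22, #19, #20 — 5 of 9 used, 4 left overall.
Against Group III: #16, #22 — 2 used; per-group cap 5 leaves 3.
Binding limit: min(4, 3) = 3.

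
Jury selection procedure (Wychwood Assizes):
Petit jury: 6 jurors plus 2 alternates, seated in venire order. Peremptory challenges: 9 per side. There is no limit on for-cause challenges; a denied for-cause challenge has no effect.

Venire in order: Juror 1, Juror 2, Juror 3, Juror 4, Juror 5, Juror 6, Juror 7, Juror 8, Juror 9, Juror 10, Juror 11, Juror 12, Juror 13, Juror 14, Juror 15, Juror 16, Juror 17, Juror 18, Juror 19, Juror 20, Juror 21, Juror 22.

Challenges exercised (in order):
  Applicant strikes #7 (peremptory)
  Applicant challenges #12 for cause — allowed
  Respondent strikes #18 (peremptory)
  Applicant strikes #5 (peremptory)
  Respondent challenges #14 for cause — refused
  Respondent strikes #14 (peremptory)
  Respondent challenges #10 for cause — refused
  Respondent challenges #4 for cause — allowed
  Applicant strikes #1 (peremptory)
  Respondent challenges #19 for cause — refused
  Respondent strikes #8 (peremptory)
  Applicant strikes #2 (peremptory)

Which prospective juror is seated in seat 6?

13

Removed: #1, #2, #4, #5, #7, #8, #12, #14, #18. (#10, #19 stay — for-cause denied.)
Filling seats in venire order through position 6: #3, #6, #9, #10, #11, #13.
So seat 6 is #13.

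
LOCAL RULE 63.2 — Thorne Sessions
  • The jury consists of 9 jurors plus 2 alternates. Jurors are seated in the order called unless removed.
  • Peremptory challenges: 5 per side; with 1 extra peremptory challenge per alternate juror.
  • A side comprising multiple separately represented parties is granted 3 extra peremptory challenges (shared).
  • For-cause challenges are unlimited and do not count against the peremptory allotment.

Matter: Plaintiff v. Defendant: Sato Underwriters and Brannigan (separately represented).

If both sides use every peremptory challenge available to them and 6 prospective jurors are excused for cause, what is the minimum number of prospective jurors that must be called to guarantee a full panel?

34

Seats to fill: 9 + 2 alternates = 11.
Peremptories — Plaintiff: 5 + 1×2 = 7; Defendant: 5 + 1×2 + 3 = 10; total 17.
For-cause removals: 6.
Minimum venire: 11 + 17 + 6 = 34.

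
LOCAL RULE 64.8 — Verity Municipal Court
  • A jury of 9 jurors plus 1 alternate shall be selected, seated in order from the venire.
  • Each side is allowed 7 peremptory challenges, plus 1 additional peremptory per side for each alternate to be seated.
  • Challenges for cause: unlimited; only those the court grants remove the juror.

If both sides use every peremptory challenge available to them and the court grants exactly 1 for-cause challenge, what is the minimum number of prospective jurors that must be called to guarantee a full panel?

Seats to fill: 9 + 1 alternates = 10.
Peremptories: 7 + 1×1 = 8 per side × 2 sides = 16.
For-cause removals: 1.
Minimum venire: 10 + 16 + 1 = 27.

27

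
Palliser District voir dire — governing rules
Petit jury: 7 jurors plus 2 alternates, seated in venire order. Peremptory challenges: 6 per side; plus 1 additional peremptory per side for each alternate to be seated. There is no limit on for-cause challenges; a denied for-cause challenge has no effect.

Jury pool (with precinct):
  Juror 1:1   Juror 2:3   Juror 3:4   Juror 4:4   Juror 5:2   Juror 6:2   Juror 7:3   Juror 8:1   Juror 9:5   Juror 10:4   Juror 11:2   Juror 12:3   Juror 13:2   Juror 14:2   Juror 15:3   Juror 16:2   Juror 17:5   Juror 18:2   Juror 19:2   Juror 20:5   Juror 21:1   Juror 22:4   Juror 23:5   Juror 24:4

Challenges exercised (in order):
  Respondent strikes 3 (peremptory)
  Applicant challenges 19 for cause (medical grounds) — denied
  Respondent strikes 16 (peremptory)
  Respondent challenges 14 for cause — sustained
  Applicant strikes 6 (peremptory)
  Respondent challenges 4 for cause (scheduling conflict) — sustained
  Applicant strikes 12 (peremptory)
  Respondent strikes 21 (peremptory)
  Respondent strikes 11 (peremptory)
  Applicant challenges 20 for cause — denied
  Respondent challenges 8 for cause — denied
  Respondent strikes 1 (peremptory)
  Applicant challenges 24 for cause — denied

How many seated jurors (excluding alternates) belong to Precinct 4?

1

Removed: #1, #3, #4, #6, #11, #12, #14, #16, #21.
Seated jurors 1–7: #2, #5, #7, #8, #9, #10, #13 (alternates #15, #17 not counted).
Of those, in Precinct 4: #10 → 1.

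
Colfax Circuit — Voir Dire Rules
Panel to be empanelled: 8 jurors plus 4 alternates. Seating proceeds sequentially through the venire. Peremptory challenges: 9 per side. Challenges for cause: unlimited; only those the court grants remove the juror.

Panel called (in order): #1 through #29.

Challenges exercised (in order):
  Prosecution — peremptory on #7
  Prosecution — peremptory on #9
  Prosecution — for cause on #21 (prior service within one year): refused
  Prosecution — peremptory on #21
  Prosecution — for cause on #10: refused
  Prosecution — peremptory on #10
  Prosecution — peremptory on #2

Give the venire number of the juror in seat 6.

Removed: #2, #7, #9, #10, #21.
Seating in order: seats 1–8 → #1, #3, #4, #5, #6, #8, #11, #12; alternates → #13, #14, #15, #16.
So seat 6 is #8.

8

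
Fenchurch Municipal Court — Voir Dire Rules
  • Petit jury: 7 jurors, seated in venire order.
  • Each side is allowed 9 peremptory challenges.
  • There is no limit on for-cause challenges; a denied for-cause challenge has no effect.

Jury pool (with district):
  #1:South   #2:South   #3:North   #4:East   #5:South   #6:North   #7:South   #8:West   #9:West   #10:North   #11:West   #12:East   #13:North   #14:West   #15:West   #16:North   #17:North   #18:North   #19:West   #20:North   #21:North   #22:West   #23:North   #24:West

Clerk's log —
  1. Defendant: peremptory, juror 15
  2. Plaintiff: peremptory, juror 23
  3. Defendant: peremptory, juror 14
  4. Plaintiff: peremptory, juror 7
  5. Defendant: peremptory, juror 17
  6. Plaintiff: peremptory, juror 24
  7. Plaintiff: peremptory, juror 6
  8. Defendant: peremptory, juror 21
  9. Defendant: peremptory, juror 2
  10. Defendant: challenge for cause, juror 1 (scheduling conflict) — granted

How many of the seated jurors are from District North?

2

Removed: #1, #2, #6, #7, #14, #15, #17, #21, #23, #24.
Seated jurors 1–7: #3, #4, #5, #8, #9, #10, #11.
Of those, in District North: #3, #10 → 2.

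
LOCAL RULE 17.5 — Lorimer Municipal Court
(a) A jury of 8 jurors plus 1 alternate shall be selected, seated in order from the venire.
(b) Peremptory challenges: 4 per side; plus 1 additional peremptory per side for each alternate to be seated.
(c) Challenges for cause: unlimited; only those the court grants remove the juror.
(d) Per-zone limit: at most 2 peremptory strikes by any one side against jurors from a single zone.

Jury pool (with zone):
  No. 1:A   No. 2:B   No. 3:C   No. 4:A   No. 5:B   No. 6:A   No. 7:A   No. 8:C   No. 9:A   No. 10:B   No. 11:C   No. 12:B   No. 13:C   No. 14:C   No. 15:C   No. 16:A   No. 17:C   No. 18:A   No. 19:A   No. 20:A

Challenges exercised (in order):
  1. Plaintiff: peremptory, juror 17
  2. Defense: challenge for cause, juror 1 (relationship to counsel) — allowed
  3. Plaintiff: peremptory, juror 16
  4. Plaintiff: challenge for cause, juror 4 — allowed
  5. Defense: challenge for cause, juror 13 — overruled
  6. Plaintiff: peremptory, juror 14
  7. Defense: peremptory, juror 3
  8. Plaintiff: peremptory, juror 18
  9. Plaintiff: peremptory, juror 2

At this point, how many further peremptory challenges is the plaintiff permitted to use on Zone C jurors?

Plaintiff peremptories so far: #17, #16, #14, #18, #2 — 5 of 5 used, 0 left overall.
Against Zone C: #17, #14 — 2 used; per-zone cap 2 leaves 0.
Binding limit: min(0, 0) = 0.

0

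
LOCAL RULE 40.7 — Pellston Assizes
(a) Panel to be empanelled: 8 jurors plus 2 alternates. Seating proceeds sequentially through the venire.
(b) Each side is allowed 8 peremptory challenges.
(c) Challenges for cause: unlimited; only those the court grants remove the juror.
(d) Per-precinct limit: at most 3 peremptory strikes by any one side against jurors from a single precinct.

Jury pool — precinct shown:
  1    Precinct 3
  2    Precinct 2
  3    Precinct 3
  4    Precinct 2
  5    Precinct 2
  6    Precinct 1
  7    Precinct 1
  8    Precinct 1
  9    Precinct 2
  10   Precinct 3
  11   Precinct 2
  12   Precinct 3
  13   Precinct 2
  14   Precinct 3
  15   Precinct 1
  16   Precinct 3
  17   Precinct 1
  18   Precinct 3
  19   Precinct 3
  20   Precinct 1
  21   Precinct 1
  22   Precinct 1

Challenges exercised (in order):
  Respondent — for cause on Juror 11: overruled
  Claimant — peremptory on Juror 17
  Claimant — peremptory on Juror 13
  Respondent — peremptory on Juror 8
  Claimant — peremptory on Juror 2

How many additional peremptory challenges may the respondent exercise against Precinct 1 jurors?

2

Respondent peremptories so far: #8 — 1 of 8 used, 7 left overall.
Against Precinct 1: #8 — 1 used; per-precinct cap 3 leaves 2.
Binding limit: min(7, 2) = 2.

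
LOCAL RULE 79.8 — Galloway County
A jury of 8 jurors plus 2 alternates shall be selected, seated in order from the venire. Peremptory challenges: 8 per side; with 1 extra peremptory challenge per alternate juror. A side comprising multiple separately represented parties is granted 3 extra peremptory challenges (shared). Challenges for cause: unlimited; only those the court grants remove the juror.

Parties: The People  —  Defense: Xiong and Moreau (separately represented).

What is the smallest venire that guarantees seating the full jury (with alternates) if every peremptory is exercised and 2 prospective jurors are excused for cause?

Seats to fill: 8 + 2 alternates = 10.
Peremptories — The People: 8 + 1×2 = 10; Defense: 8 + 1×2 + 3 = 13; total 23.
For-cause removals: 2.
Minimum venire: 10 + 23 + 2 = 35.

35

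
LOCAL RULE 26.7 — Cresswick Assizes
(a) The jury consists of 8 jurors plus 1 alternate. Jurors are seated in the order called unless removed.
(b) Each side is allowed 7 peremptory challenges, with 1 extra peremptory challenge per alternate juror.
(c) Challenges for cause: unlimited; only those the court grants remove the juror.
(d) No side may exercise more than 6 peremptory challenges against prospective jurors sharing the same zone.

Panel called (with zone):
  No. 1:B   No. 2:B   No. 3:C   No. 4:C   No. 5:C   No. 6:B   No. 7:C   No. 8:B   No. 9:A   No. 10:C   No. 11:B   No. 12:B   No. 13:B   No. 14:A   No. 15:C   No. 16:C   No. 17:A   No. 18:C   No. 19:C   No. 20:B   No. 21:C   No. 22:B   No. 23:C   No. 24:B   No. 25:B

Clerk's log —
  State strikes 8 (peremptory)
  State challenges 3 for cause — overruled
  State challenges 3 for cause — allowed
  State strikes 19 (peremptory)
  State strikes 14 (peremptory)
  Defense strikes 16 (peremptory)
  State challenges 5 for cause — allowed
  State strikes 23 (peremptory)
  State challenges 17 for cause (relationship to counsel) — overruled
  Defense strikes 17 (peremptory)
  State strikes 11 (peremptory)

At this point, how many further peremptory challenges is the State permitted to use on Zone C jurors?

State peremptories so far: #8, #19, #14, #23, #11 — 5 of 8 used, 3 left overall.
Against Zone C: #19, #23 — 2 used; per-zone cap 6 leaves 4.
Binding limit: min(3, 4) = 3.

3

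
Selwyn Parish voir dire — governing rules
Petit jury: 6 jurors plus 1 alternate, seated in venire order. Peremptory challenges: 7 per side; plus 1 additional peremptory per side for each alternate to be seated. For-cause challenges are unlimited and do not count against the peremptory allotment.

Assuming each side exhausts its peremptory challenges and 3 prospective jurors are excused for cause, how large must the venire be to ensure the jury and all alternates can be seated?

Seats to fill: 6 + 1 alternates = 7.
Peremptories: 7 + 1×1 = 8 per side × 2 sides = 16.
For-cause removals: 3.
Minimum venire: 7 + 16 + 3 = 26.

26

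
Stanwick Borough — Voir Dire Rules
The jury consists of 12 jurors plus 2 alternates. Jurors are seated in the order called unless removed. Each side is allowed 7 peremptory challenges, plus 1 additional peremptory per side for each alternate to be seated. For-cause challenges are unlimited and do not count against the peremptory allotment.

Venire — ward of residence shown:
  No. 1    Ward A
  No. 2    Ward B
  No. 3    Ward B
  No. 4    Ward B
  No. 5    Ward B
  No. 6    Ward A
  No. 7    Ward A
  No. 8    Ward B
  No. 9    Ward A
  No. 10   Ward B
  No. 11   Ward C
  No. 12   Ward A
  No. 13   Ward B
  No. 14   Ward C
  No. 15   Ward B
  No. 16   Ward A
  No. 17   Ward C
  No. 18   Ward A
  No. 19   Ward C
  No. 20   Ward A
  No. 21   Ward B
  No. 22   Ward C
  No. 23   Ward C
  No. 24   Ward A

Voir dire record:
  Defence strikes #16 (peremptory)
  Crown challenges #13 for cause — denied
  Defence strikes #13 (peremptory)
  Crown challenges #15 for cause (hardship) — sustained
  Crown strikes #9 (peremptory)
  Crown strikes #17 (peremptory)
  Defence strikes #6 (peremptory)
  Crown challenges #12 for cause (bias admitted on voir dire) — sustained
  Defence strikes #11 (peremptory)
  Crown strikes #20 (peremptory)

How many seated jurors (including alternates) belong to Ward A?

3

Removed: #6, #9, #11, #12, #13, #15, #16, #17, #20.
Seated (14 incl. alternates): #1, #2, #3, #4, #5, #7, #8, #10, #14, #18, #19, #21, #22, #23.
Of those, in Ward A: #1, #7, #18 → 3.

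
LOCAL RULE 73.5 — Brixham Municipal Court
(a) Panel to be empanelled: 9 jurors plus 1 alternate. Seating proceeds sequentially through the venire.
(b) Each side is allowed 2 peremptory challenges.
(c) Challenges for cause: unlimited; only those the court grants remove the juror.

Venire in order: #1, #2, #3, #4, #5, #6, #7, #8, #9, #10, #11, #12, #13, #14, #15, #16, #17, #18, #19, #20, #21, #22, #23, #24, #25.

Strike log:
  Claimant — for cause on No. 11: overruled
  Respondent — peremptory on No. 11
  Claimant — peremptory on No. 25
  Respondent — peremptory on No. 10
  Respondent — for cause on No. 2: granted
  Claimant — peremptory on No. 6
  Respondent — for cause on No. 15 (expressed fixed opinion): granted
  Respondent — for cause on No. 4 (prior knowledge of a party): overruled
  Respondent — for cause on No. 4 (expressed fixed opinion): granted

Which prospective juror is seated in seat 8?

Removed: #2, #4, #6, #10, #11, #15, #25.
Seating in order: seats 1–9 → #1, #3, #5, #7, #8, #9, #12, #13, #14; alternates → #16.
So seat 8 is #13.

13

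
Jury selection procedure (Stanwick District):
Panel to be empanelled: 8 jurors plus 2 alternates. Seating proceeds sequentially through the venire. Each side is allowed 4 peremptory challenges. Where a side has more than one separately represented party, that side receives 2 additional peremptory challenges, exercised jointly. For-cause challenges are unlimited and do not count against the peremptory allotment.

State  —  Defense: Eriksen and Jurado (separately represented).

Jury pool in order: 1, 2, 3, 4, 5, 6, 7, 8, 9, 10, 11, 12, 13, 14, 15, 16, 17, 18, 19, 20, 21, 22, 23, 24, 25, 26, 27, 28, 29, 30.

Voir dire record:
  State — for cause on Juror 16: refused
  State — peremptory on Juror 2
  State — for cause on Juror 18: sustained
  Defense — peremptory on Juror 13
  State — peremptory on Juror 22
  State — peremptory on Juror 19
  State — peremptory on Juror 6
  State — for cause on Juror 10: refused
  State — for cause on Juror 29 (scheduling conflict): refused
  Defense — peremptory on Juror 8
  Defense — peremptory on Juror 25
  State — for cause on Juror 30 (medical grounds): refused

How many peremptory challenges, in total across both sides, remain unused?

State allotment: 4. Defense allotment: 4 base + 2 multi-party = 6.
State peremptories used: #2, #22, #19, #6 — 4 (for-cause on #16, #18, #10, #29, #30 don't count).
Defense peremptories used: #13, #8, #25 — 3.
Remaining: (4 − 4) + (6 − 3) = 3.

3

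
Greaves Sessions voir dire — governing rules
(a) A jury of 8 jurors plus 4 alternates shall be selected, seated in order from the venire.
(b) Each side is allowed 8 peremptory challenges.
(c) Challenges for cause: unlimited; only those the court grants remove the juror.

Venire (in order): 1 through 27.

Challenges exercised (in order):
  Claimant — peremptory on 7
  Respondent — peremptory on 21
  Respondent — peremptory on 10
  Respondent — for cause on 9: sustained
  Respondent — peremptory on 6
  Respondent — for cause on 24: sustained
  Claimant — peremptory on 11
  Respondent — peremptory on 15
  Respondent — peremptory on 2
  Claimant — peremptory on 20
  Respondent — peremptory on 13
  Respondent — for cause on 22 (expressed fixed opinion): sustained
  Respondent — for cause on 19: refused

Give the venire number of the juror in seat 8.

16

Removed: #2, #6, #7, #9, #10, #11, #13, #15, #20, #21, #22, #24. (#19 stays — for-cause denied.)
Filling seats in venire order through position 8: #1, #3, #4, #5, #8, #12, #14, #16.
So seat 8 is #16.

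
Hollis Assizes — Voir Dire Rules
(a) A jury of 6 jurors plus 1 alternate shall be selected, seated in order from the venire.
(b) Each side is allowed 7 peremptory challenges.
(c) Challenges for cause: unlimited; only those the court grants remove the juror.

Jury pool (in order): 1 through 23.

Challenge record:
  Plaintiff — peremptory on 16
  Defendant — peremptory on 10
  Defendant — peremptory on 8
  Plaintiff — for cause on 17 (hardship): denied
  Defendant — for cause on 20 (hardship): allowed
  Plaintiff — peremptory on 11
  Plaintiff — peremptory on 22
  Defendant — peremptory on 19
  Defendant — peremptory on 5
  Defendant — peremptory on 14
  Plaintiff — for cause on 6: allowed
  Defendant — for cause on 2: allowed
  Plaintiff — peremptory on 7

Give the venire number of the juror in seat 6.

13

Removed: #2, #5, #6, #7, #8, #10, #11, #14, #16, #19, #20, #22. (#17 stays — for-cause denied.)
Seating in order: seats 1–6 → #1, #3, #4, #9, #12, #13; alternates → #15.
So seat 6 is #13.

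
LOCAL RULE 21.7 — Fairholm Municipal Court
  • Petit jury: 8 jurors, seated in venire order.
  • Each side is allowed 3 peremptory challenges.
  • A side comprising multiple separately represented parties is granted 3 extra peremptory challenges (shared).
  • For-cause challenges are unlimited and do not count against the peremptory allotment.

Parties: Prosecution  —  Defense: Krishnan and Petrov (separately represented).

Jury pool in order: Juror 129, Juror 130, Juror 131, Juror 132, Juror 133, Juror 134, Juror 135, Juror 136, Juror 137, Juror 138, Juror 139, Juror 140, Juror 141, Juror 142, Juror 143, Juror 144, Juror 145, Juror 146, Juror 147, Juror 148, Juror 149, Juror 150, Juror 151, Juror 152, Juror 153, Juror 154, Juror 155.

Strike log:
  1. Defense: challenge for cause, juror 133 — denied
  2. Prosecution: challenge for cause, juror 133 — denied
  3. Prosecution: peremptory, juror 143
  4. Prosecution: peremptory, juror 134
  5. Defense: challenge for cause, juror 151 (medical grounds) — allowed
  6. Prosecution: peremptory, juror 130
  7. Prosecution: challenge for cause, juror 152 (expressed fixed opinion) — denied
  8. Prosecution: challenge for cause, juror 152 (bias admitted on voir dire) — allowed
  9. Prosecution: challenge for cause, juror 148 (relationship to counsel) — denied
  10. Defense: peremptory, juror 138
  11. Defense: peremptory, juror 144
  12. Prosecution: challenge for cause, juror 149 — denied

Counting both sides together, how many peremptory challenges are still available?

Prosecution allotment: 3. Defense allotment: 3 base + 3 multi-party = 6.
Prosecution peremptories used: #143, #134, #130 — 3 (for-cause on #133, #152, #152, #148, #149 don't count).
Defense peremptories used: #138, #144 — 2 (for-cause on #133, #151 don't count).
Remaining: (3 − 3) + (6 − 2) = 4.

4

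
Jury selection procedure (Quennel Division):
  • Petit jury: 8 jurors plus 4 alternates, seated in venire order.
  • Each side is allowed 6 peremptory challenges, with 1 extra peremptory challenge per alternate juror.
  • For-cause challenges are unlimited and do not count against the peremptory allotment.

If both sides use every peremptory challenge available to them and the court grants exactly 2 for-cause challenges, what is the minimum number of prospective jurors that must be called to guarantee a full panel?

34

Seats to fill: 8 + 4 alternates = 12.
Peremptories: 6 + 1×4 = 10 per side × 2 sides = 20.
For-cause removals: 2.
Minimum venire: 12 + 20 + 2 = 34.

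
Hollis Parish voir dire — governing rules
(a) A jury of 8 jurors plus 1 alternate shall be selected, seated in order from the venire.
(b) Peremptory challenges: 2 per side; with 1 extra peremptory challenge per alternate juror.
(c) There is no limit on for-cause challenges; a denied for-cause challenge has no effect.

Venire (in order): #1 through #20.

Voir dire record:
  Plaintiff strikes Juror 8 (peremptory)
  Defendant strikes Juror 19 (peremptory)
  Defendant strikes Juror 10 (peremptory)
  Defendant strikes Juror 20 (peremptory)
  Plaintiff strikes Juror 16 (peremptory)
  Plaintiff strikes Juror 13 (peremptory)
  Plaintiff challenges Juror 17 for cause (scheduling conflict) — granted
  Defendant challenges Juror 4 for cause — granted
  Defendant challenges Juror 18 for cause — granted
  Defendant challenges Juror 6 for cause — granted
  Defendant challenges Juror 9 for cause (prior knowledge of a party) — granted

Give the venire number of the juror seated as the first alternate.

Removed: #4, #6, #8, #9, #10, #13, #16, #17, #18, #19, #20.
Seating in order: seats 1–8 → #1, #2, #3, #5, #7, #11, #12, #14; alternates → #15.
So alternate 1 is #15.

15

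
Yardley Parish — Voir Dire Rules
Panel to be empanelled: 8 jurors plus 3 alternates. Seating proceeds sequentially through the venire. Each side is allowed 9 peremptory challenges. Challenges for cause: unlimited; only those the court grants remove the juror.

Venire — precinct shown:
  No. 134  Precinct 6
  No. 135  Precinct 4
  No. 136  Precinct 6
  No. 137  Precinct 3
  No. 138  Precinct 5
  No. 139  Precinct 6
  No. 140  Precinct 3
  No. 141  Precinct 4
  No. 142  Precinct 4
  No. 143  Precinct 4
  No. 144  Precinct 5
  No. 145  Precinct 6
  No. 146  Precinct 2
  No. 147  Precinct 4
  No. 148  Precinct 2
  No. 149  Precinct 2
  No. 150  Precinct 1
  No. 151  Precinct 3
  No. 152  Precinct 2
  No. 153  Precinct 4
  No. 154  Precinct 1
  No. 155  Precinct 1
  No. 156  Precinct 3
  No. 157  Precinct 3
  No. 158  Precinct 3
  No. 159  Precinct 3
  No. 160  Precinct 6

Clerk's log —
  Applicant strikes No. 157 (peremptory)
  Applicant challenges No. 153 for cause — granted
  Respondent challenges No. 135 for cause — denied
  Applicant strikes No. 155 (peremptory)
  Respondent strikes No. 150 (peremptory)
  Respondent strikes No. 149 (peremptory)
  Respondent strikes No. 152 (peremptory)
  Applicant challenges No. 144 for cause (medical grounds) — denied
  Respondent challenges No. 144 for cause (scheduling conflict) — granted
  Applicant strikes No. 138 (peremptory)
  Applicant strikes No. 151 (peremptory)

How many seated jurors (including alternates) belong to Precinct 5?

Removed: #138, #144, #149, #150, #151, #152, #153, #155, #157.
Seated (11 incl. alternates): #134, #135, #136, #137, #139, #140, #141, #142, #143, #145, #146.
None of those are in Precinct 5 → 0.

0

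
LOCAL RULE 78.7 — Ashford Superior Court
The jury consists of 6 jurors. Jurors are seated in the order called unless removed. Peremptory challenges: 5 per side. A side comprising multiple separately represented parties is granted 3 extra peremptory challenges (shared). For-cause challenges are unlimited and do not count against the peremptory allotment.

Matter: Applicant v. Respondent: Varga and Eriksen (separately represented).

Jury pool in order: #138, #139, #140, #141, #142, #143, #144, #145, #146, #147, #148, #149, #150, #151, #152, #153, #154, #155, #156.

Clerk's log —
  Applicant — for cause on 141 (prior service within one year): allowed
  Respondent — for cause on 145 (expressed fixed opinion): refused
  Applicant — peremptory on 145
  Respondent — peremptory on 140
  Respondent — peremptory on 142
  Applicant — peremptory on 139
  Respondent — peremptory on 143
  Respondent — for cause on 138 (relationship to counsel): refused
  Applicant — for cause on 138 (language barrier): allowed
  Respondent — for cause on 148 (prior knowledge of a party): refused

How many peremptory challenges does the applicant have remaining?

Applicant allotment: 5.
Applicant peremptories used: #145, #139 — 2 (for-cause on #141, #138 don't count).
Remaining: 5 − 2 = 3.

3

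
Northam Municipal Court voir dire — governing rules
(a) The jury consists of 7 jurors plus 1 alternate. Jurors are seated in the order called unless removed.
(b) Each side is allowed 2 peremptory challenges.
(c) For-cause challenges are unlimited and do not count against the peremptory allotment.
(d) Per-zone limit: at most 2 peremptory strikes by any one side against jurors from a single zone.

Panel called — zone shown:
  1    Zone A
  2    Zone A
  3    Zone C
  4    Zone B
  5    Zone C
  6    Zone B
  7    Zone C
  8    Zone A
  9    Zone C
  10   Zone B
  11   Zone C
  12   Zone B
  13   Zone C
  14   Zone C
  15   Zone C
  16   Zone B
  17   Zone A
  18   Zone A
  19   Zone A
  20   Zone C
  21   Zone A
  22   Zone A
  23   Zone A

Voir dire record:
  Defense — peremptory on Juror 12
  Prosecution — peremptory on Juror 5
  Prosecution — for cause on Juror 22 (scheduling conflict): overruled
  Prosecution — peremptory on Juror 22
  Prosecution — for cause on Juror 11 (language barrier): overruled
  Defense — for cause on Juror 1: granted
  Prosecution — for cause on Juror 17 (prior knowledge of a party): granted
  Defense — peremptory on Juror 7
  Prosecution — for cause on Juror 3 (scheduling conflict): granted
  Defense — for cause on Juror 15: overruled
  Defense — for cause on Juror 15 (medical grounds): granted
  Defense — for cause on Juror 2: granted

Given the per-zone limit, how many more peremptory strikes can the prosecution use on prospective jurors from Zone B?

Prosecution peremptories so far: #5, #22 — 2 of 2 used, 0 left overall.
Against Zone B: none yet — per-zone cap 2 leaves 2.
Binding limit: min(0, 2) = 0.

0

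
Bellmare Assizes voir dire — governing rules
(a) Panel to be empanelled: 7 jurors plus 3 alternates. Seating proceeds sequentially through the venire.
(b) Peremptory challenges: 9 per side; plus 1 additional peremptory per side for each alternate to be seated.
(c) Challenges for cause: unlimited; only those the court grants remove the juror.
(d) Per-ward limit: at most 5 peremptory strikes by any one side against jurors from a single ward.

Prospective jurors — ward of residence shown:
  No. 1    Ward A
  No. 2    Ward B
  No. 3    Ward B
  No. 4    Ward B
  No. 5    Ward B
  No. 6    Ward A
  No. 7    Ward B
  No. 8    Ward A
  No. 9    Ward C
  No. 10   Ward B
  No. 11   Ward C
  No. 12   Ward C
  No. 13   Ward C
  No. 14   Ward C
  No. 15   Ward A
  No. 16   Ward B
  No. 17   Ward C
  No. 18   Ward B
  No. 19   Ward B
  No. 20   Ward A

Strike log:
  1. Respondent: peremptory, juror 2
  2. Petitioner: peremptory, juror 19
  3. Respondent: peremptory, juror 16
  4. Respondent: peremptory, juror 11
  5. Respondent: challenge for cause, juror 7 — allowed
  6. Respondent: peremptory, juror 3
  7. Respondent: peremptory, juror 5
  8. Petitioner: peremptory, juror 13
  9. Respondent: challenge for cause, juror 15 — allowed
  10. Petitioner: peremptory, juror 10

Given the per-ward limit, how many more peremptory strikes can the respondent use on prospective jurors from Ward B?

1

Respondent peremptories so far: #2, #16, #11, #3, #5 — 5 of 12 used, 7 left overall.
Against Ward B: #2, #16, #3, #5 — 4 used; per-ward cap 5 leaves 1.
Binding limit: min(7, 1) = 1.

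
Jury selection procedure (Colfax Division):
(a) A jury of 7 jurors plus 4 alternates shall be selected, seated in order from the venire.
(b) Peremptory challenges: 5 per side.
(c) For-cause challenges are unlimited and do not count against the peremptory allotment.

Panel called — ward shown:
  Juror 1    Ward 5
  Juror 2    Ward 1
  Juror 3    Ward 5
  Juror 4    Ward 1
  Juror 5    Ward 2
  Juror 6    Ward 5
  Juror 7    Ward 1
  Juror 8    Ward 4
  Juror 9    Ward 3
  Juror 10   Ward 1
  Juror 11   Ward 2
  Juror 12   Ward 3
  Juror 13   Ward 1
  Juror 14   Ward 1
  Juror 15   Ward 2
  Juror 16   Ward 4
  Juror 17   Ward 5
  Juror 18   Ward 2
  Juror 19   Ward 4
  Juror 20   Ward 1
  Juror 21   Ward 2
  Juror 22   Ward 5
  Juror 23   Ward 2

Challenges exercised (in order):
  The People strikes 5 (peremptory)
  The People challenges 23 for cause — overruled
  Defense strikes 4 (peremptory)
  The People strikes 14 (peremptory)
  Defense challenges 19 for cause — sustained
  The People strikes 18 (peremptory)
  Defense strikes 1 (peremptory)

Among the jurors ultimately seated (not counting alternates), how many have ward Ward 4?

1

Removed: #1, #4, #5, #14, #18, #19.
Seated jurors 1–7: #2, #3, #6, #7, #8, #9, #10 (alternates #11, #12, #13, #15 not counted).
Of those, in Ward 4: #8 → 1.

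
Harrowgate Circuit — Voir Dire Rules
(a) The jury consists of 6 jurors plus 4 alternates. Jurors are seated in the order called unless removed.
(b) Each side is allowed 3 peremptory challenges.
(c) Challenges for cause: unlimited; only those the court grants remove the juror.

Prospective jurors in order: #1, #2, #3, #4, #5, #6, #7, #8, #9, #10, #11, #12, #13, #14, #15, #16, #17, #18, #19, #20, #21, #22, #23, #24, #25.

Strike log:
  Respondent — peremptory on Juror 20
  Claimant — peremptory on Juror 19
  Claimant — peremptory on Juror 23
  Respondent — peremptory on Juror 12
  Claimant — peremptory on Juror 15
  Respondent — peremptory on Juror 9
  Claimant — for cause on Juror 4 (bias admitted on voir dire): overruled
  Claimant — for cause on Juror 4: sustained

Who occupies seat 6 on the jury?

7

Removed: #4, #9, #12, #15, #19, #20, #23.
Filling seats in venire order through position 6: #1, #2, #3, #5, #6, #7.
So seat 6 is #7.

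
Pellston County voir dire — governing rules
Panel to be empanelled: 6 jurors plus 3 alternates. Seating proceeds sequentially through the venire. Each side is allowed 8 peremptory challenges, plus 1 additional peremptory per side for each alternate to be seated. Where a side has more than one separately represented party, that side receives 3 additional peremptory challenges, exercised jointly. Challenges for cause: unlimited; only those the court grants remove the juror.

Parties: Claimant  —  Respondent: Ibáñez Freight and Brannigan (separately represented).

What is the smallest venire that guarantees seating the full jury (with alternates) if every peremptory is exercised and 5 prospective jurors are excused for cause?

39

Seats to fill: 6 + 3 alternates = 9.
Peremptories — Claimant: 8 + 1×3 = 11; Respondent: 8 + 1×3 + 3 = 14; total 25.
For-cause removals: 5.
Minimum venire: 9 + 25 + 5 = 39.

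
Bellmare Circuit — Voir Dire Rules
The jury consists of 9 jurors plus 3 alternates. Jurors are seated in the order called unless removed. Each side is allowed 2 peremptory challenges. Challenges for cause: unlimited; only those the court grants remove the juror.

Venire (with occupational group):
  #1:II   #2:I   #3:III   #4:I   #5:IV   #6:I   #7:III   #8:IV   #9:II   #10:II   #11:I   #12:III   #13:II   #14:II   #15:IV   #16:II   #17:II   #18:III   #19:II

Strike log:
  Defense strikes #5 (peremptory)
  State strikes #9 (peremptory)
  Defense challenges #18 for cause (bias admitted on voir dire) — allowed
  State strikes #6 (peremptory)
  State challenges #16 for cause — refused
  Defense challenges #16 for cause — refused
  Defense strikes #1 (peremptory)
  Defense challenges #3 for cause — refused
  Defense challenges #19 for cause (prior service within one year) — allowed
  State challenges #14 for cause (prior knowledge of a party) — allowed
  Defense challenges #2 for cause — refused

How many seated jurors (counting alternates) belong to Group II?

Removed: #1, #5, #6, #9, #14, #18, #19.
Seated (12 incl. alternates): #2, #3, #4, #7, #8, #10, #11, #12, #13, #15, #16, #17.
Of those, in Group II: #10, #13, #16, #17 → 4.

4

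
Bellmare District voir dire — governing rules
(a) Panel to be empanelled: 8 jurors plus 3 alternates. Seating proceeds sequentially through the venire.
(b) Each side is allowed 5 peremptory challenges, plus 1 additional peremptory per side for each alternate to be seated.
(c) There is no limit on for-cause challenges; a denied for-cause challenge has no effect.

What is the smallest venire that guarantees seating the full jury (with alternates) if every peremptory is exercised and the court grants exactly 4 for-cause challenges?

Seats to fill: 8 + 3 alternates = 11.
Peremptories: 5 + 1×3 = 8 per side × 2 sides = 16.
For-cause removals: 4.
Minimum venire: 11 + 16 + 4 = 31.

31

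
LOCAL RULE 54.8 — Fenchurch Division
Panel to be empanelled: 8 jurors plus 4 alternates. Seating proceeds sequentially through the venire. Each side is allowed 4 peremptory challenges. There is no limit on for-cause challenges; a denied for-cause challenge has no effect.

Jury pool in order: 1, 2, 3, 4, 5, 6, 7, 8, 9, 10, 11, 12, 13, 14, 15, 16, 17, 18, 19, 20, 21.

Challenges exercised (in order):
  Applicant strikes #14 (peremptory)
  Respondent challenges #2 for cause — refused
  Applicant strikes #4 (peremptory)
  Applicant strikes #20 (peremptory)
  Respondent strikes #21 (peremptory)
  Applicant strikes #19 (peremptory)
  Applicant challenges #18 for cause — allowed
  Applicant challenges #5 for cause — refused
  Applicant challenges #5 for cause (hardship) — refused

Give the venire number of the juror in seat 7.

Removed: #4, #14, #18, #19, #20, #21. (#2, #5 stay — for-cause denied.)
Seating in order: seats 1–8 → #1, #2, #3, #5, #6, #7, #8, #9; alternates → #10, #11, #12, #13.
So seat 7 is #8.

8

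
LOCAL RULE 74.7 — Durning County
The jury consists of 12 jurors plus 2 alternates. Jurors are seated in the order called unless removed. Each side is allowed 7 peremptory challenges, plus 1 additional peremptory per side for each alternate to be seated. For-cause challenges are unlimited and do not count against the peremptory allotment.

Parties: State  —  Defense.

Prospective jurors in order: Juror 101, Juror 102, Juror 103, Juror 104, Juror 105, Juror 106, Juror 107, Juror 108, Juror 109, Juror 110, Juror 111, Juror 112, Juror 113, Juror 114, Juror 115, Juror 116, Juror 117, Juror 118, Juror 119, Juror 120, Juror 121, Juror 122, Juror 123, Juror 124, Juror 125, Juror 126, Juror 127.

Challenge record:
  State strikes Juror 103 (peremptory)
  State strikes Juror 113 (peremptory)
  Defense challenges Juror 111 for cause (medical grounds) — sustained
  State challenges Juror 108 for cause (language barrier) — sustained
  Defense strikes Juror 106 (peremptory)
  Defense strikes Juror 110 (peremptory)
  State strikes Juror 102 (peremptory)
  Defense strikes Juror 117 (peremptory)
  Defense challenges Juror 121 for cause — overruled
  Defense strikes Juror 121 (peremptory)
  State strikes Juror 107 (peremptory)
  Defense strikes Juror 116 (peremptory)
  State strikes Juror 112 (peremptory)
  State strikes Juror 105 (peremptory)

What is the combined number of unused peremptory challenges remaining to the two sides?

State allotment: 7 base + 1 × 2 alternates = 9. Defense allotment: 7 base + 1 × 2 alternates = 9.
State peremptories used: #103, #113, #102, #107, #112, #105 — 6 (the for-cause on #108 doesn't count).
Defense peremptories used: #106, #110, #117, #121, #116 — 5 (for-cause on #111, #121 don't count).
Remaining: (9 − 6) + (9 − 5) = 7.

7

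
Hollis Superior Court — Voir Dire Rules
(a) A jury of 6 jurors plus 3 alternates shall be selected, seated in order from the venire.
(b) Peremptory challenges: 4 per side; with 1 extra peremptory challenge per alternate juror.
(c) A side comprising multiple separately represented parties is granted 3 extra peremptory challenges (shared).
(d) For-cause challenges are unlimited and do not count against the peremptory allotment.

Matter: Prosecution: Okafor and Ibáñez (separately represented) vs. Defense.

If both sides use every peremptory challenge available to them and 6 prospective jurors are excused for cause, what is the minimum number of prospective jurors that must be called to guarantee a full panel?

32

Seats to fill: 6 + 3 alternates = 9.
Peremptories — Prosecution: 4 + 1×3 + 3 = 10; Defense: 4 + 1×3 = 7; total 17.
For-cause removals: 6.
Minimum venire: 9 + 17 + 6 = 32.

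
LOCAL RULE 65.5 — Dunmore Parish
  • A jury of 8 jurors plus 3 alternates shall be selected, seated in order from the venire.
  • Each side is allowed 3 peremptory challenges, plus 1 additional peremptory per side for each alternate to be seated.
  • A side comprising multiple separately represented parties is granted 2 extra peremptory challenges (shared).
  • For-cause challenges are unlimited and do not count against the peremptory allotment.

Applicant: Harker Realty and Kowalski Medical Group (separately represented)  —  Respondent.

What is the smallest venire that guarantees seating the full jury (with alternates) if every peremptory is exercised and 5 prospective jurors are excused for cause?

Seats to fill: 8 + 3 alternates = 11.
Peremptories — Applicant: 3 + 1×3 + 2 = 8; Respondent: 3 + 1×3 = 6; total 14.
For-cause removals: 5.
Minimum venire: 11 + 14 + 5 = 30.

30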